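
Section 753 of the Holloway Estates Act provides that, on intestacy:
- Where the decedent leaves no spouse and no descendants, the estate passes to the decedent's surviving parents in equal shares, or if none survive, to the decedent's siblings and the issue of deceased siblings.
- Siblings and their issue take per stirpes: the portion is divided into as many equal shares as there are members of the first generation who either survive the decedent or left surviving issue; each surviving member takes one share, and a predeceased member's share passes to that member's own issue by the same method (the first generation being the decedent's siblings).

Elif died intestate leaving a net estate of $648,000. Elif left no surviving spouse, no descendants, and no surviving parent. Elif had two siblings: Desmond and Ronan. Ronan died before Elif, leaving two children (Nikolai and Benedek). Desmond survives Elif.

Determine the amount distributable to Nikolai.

The entire $648,000 passes to the siblings and their issue.
That amount ($648,000) is divided into 2 shares of $324,000: Desmond takes $324,000; Ronan's $324,000 share passes to Ronan's issue.
Ronan's share ($324,000) is divided into 2 shares of $162,000: Nikolai and Benedek each take $162,000.

Nikolai receives $162,000.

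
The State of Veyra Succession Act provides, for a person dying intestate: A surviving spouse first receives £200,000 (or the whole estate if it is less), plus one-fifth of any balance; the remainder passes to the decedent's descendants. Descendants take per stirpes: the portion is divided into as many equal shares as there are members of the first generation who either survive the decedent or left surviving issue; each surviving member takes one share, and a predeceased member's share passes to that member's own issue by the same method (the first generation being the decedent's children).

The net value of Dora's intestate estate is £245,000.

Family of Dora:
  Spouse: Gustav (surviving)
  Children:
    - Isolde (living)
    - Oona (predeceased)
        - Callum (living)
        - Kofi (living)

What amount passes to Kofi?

Gustav first takes £200,000, leaving a balance of £45,000. Gustav then takes one-fifth of the balance (£9,000), for a total of £209,000. The remaining £36,000 passes to the descendants.
The descendants' portion (£36,000) is divided into 2 shares of £18,000: Isolde takes £18,000; Oona's £18,000 share passes to Oona's issue.
Oona's share (£18,000) is divided into 2 shares of £9,000: Callum and Kofi each take £9,000.

Kofi receives £9,000.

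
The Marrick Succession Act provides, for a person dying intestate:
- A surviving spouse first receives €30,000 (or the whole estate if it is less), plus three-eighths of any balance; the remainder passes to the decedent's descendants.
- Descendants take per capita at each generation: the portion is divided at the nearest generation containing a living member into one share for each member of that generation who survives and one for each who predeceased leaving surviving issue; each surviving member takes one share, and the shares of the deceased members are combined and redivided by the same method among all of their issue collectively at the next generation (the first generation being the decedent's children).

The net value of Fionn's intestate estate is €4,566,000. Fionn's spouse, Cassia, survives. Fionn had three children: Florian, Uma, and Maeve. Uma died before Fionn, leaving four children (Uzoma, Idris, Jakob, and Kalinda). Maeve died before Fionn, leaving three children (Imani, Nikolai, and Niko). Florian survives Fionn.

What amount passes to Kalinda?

Cassia first takes €30,000, leaving a balance of €4,536,000. Cassia then takes three-eighths of the balance (€1,701,000), for a total of €1,731,000. The remaining €2,835,000 passes to the descendants.
The descendants' portion (€2,835,000) is divided at the children's generation into 3 shares of €945,000. Florian takes €945,000. The 2 shares of the deceased (Uma and Maeve) are combined into a pool of €1,890,000.
That pool (€1,890,000) is divided at the grandchildren's generation equally among Uzoma, Idris, Jakob, Kalinda, Imani, Nikolai, and Niko: €270,000 each.

Kalinda receives €270,000.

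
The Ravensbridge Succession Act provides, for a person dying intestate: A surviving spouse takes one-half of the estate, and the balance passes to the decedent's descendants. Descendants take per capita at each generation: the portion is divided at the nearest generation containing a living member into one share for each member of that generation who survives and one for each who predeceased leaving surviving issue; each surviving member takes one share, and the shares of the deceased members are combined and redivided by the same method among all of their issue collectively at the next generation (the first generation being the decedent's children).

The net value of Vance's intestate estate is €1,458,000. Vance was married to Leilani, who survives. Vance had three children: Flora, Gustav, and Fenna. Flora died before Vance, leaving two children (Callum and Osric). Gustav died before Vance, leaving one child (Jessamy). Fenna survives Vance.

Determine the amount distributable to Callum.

Callum receives €162,000.

Leilani takes one-half of €1,458,000 = €729,000. The remaining €729,000 passes to the descendants.
The descendants' portion (€729,000) is divided at the children's generation into 3 shares of €243,000. Fenna takes €243,000. The 2 shares of the deceased (Flora and Gustav) are combined into a pool of €486,000.
That pool (€486,000) is divided at the grandchildren's generation equally among Callum, Osric, and Jessamy: €162,000 each.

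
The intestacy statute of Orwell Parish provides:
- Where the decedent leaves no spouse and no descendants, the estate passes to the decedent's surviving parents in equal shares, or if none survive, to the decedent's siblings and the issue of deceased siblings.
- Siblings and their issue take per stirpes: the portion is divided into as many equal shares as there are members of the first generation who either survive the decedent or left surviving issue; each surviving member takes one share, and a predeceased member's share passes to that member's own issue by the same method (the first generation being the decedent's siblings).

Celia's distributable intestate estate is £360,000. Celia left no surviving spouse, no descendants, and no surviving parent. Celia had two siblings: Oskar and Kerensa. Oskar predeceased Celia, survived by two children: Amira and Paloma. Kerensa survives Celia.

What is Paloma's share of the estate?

Paloma receives £90,000.

The entire £360,000 passes to the siblings and their issue.
That amount (£360,000) is divided into 2 shares of £180,000: Kerensa takes £180,000; Oskar's £180,000 share passes to Oskar's issue.
Oskar's share (£180,000) is divided into 2 shares of £90,000: Amira and Paloma each take £90,000.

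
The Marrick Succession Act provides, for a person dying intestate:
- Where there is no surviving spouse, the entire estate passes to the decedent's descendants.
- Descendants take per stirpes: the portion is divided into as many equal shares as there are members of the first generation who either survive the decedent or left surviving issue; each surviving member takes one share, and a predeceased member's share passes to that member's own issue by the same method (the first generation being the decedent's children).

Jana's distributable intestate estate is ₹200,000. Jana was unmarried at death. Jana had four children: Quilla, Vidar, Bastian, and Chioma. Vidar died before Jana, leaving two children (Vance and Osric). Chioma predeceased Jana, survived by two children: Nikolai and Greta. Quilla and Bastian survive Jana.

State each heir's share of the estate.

The entire ₹200,000 passes to the descendants.
That amount (₹200,000) is divided into 4 shares of ₹50,000: Quilla and Bastian each take ₹50,000; Vidar's ₹50,000 share passes to Vidar's issue; Chioma's ₹50,000 share passes to Chioma's issue.
Vidar's share (₹50,000) is divided into 2 shares of ₹25,000: Vance and Osric each take ₹25,000.
Chioma's share (₹50,000) is divided into 2 shares of ₹25,000: Nikolai and Greta each take ₹25,000.

Quilla: ₹50,000; Vance: ₹25,000; Osric: ₹25,000; Bastian: ₹50,000; Nikolai: ₹25,000; Greta: ₹25,000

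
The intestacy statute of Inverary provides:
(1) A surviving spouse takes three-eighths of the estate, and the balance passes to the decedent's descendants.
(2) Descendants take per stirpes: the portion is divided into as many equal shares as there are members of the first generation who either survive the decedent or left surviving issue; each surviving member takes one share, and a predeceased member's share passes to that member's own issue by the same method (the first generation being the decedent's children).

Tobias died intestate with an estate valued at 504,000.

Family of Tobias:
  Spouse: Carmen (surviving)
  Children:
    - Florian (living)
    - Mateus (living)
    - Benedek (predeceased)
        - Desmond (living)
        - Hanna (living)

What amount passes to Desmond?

Carmen takes three-eighths of 504,000 = 189,000. The remaining 315,000 passes to the descendants.
The descendants' portion (315,000) is divided into 3 shares of 105,000: Florian and Mateus each take 105,000; Benedek's 105,000 share passes to Benedek's issue.
Benedek's share (105,000) is divided into 2 shares of 52,500: Desmond and Hanna each take 52,500.

Desmond receives 52,500.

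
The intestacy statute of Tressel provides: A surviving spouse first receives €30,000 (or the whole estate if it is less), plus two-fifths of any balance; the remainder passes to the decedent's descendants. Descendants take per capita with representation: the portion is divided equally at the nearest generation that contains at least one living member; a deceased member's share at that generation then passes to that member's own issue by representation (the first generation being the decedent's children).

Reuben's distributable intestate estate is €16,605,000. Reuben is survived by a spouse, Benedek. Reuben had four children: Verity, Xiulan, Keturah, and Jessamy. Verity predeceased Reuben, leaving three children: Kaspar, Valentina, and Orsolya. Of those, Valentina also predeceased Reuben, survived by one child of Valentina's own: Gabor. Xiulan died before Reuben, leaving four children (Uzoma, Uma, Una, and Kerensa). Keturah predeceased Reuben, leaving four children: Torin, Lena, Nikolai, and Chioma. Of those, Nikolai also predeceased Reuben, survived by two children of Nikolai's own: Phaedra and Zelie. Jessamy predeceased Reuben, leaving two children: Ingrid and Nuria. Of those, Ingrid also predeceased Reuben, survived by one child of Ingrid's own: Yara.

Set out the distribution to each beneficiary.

Benedek first takes €30,000, leaving a balance of €16,575,000. Benedek then takes two-fifths of the balance (€6,630,000), for a total of €6,660,000. The remaining €9,945,000 passes to the descendants.
No child survives, so the initial division is made at the grandchildren's generation.
The descendants' portion (€9,945,000) is divided into 13 shares of €765,000: Kaspar, Orsolya, Uzoma, Uma, Una, Kerensa, Torin, Lena, Chioma, and Nuria each take €765,000; Valentina's €765,000 share passes to Valentina's issue; Nikolai's €765,000 share passes to Nikolai's issue; Ingrid's €765,000 share passes to Ingrid's issue.
Valentina's share (€765,000) passes entirely to Gabor.
Nikolai's share (€765,000) is divided into 2 shares of €382,500: Phaedra and Zelie each take €382,500.
Ingrid's share (€765,000) passes entirely to Yara.

Benedek: €6,660,000; Kaspar: €765,000; Gabor: €765,000; Orsolya: €765,000; Uzoma: €765,000; Uma: €765,000; Una: €765,000; Kerensa: €765,000; Torin: €765,000; Lena: €765,000; Phaedra: €382,500; Zelie: €382,500; Chioma: €765,000; Yara: €765,000; Nuria: €765,000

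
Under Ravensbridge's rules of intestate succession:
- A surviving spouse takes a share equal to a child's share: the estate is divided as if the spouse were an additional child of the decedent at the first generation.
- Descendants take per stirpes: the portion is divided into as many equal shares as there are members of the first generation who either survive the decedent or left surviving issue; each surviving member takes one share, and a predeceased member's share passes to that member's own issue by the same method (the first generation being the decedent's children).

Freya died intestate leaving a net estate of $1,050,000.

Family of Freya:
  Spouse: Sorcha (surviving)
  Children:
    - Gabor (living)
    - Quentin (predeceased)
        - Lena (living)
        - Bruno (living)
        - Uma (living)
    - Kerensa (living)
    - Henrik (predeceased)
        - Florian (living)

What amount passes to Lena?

Lena receives $70,000.

The spouse counts as an additional share at the children's level, so there are 5 primary shares of $210,000. Sorcha takes one such share ($210,000).
The children's combined portion ($840,000) is divided into 4 shares of $210,000: Gabor and Kerensa each take $210,000; Quentin's $210,000 share passes to Quentin's issue; Henrik's $210,000 share passes to Henrik's issue.
Quentin's share ($210,000) is divided into 3 shares of $70,000: Lena, Bruno, and Uma each take $70,000.
Henrik's share ($210,000) passes entirely to Florian.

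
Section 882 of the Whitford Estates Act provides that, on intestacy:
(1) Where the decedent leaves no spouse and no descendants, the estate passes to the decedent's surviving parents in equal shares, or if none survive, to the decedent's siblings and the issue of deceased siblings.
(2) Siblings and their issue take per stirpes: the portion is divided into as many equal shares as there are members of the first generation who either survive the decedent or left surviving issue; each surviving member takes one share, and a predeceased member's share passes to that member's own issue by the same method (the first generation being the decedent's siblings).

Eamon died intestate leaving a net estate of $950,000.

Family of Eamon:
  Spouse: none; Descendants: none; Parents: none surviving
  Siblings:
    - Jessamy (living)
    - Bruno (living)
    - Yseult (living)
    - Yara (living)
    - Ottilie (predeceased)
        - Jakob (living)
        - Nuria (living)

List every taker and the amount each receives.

Jessamy: $190,000; Bruno: $190,000; Yseult: $190,000; Yara: $190,000; Jakob: $95,000; Nuria: $95,000

The entire $950,000 passes to the siblings and their issue.
That amount ($950,000) is divided into 5 shares of $190,000: Jessamy, Bruno, Yseult, and Yara each take $190,000; Ottilie's $190,000 share passes to Ottilie's issue.
Ottilie's share ($190,000) is divided into 2 shares of $95,000: Jakob and Nuria each take $95,000.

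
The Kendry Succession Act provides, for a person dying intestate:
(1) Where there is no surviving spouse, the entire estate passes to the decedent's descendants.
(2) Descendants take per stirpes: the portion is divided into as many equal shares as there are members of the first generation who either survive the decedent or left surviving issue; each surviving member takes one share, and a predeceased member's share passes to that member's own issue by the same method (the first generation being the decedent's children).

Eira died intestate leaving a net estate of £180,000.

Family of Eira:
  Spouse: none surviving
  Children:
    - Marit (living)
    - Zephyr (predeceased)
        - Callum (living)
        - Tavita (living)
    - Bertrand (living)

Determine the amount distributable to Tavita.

The entire £180,000 passes to the descendants.
That amount (£180,000) is divided into 3 shares of £60,000: Marit and Bertrand each take £60,000; Zephyr's £60,000 share passes to Zephyr's issue.
Zephyr's share (£60,000) is divided into 2 shares of £30,000: Callum and Tavita each take £30,000.

Tavita receives £30,000.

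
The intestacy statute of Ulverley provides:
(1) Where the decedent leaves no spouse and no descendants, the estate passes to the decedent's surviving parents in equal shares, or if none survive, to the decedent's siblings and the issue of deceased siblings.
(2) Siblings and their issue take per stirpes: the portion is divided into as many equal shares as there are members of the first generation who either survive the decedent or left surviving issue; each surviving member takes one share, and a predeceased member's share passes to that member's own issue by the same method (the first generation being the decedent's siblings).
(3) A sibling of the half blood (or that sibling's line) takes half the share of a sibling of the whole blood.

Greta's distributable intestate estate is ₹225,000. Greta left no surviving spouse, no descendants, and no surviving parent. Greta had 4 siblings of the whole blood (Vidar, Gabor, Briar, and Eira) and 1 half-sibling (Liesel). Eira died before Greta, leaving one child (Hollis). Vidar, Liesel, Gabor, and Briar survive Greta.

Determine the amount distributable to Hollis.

The entire ₹225,000 passes to the siblings and their issue.
Counting each half-blood sibling's line as half a unit, there are 9/2 units in ₹225,000, so one unit is ₹50,000. Whole-blood lines (Vidar, Gabor, Briar, and Eira) take ₹50,000 each; half-blood lines (Liesel) take ₹25,000 each.
Eira's share (₹50,000) passes entirely to Hollis.

Hollis receives ₹50,000.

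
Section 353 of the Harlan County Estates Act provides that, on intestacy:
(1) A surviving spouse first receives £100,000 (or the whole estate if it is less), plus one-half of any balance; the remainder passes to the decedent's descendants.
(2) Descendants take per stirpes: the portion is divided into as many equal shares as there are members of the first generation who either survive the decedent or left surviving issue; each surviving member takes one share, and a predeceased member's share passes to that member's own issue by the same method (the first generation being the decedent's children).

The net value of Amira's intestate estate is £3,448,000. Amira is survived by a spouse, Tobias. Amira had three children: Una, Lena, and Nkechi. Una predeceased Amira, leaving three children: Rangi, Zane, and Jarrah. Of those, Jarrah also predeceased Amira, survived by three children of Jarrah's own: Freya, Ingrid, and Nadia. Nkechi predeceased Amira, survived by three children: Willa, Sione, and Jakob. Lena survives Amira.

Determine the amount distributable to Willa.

Willa receives £186,000.

Tobias first takes £100,000, leaving a balance of £3,348,000. Tobias then takes one-half of the balance (£1,674,000), for a total of £1,774,000. The remaining £1,674,000 passes to the descendants.
The descendants' portion (£1,674,000) is divided into 3 shares of £558,000: Lena takes £558,000; Una's £558,000 share passes to Una's issue; Nkechi's £558,000 share passes to Nkechi's issue.
Una's share (£558,000) is divided into 3 shares of £186,000: Rangi and Zane each take £186,000; Jarrah's £186,000 share passes to Jarrah's issue.
Jarrah's share (£186,000) is divided into 3 shares of £62,000: Freya, Ingrid, and Nadia each take £62,000.
Nkechi's share (£558,000) is divided into 3 shares of £186,000: Willa, Sione, and Jakob each take £186,000.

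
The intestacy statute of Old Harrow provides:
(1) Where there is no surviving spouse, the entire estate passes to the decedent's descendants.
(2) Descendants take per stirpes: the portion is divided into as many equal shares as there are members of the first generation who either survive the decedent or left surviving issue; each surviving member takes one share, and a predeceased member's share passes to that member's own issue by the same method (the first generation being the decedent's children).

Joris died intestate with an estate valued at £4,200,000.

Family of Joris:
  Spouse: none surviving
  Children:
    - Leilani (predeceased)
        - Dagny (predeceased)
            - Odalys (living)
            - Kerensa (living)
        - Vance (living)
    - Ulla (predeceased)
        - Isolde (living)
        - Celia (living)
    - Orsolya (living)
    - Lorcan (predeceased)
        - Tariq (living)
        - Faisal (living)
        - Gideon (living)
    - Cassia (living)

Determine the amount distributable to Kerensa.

Kerensa receives £210,000.

The entire £4,200,000 passes to the descendants.
That amount (£4,200,000) is divided into 5 shares of £840,000: Orsolya and Cassia each take £840,000; Leilani's £840,000 share passes to Leilani's issue; Ulla's £840,000 share passes to Ulla's issue; Lorcan's £840,000 share passes to Lorcan's issue.
Leilani's share (£840,000) is divided into 2 shares of £420,000: Vance takes £420,000; Dagny's £420,000 share passes to Dagny's issue.
Dagny's share (£420,000) is divided into 2 shares of £210,000: Odalys and Kerensa each take £210,000.
Ulla's share (£840,000) is divided into 2 shares of £420,000: Isolde and Celia each take £420,000.
Lorcan's share (£840,000) is divided into 3 shares of £280,000: Tariq, Faisal, and Gideon each take £280,000.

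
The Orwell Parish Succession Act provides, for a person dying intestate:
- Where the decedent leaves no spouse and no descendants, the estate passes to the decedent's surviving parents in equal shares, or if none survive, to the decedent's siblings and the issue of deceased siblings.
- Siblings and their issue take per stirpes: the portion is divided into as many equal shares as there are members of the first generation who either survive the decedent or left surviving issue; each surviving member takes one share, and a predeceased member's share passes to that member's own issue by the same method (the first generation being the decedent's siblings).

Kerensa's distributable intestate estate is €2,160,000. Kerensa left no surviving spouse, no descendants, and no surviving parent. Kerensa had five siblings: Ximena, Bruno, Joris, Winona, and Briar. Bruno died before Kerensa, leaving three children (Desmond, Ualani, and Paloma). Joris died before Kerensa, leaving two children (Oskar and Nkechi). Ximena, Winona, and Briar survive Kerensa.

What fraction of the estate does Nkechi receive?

The entire €2,160,000 passes to the siblings and their issue.
That amount (€2,160,000) is divided into 5 shares of €432,000: Ximena, Winona, and Briar each take €432,000; Bruno's €432,000 share passes to Bruno's issue; Joris's €432,000 share passes to Joris's issue.
Bruno's share (€432,000) is divided into 3 shares of €144,000: Desmond, Ualani, and Paloma each take €144,000.
Joris's share (€432,000) is divided into 2 shares of €216,000: Oskar and Nkechi each take €216,000.

Nkechi receives 1/10 of the estate.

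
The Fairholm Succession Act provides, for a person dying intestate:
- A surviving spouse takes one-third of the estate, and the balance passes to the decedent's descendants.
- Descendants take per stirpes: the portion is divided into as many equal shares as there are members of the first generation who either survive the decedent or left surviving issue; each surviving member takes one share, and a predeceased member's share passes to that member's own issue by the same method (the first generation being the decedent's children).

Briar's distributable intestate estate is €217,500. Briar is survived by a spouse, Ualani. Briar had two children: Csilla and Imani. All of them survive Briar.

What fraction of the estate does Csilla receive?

Csilla receives 1/3 of the estate.

Ualani takes one-third of €217,500 = €72,500. The remaining €145,000 passes to the descendants.
The descendants' portion (€145,000) is divided into 2 shares of €72,500: Csilla and Imani each take €72,500.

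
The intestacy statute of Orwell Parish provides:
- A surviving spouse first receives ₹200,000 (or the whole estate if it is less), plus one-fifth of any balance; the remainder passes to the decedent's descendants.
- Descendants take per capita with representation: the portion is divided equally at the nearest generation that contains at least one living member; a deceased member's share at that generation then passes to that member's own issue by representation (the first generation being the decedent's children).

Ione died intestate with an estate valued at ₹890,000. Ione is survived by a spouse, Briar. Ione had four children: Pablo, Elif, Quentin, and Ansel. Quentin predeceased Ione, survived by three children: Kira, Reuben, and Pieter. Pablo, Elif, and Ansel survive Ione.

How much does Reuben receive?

Briar first takes ₹200,000, leaving a balance of ₹690,000. Briar then takes one-fifth of the balance (₹138,000), for a total of ₹338,000. The remaining ₹552,000 passes to the descendants.
The descendants' portion (₹552,000) is divided into 4 shares of ₹138,000: Pablo, Elif, and Ansel each take ₹138,000; Quentin's ₹138,000 share passes to Quentin's issue.
Quentin's share (₹138,000) is divided into 3 shares of ₹46,000: Kira, Reuben, and Pieter each take ₹46,000.

Reuben receives ₹46,000.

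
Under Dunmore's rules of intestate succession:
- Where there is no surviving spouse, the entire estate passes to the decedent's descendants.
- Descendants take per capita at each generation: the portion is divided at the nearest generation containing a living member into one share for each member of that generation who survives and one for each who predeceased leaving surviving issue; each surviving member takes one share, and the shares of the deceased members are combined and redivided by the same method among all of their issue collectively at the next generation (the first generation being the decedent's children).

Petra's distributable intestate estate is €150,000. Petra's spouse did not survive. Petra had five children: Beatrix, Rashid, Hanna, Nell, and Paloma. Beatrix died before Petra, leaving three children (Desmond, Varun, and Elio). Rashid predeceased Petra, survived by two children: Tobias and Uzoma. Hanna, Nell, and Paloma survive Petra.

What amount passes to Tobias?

Tobias receives €12,000.

The entire €150,000 passes to the descendants.
That amount (€150,000) is divided at the children's generation into 5 shares of €30,000. Hanna, Nell, and Paloma each take €30,000. The 2 shares of the deceased (Beatrix and Rashid) are combined into a pool of €60,000.
That pool (€60,000) is divided at the grandchildren's generation equally among Desmond, Varun, Elio, Tobias, and Uzoma: €12,000 each.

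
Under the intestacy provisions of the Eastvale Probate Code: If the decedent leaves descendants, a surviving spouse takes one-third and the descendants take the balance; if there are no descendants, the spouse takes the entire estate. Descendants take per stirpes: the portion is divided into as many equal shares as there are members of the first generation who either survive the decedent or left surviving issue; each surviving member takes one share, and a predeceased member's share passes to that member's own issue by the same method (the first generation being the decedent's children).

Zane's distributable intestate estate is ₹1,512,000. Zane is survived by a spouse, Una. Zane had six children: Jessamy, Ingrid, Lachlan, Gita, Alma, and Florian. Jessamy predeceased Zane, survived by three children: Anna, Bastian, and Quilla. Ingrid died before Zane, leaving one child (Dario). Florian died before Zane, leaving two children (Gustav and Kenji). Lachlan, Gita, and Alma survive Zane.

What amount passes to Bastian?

Bastian receives ₹56,000.

Una takes one-third of ₹1,512,000 = ₹504,000. The remaining ₹1,008,000 passes to the descendants.
The descendants' portion (₹1,008,000) is divided into 6 shares of ₹168,000: Lachlan, Gita, and Alma each take ₹168,000; Jessamy's ₹168,000 share passes to Jessamy's issue; Ingrid's ₹168,000 share passes to Ingrid's issue; Florian's ₹168,000 share passes to Florian's issue.
Jessamy's share (₹168,000) is divided into 3 shares of ₹56,000: Anna, Bastian, and Quilla each take ₹56,000.
Ingrid's share (₹168,000) passes entirely to Dario.
Florian's share (₹168,000) is divided into 2 shares of ₹84,000: Gustav and Kenji each take ₹84,000.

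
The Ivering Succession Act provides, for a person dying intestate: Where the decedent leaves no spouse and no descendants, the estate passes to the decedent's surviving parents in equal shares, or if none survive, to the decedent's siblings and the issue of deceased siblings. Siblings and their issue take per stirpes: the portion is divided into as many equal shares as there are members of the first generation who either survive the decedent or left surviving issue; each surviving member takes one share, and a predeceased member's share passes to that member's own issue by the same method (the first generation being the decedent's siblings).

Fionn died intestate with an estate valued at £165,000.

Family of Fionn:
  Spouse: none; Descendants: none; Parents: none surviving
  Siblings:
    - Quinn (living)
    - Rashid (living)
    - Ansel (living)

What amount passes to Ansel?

The entire £165,000 passes to the siblings and their issue.
That amount (£165,000) is divided into 3 shares of £55,000: Quinn, Rashid, and Ansel each take £55,000.

Ansel receives £55,000.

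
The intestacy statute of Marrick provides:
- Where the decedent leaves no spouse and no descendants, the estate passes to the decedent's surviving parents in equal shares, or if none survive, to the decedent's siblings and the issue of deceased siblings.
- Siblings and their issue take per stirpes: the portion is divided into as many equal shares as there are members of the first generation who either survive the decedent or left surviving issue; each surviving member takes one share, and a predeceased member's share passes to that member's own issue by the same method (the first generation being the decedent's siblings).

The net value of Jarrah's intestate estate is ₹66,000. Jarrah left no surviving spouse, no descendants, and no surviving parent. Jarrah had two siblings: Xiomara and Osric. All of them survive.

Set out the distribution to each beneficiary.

Xiomara: ₹33,000; Osric: ₹33,000

The entire ₹66,000 passes to the siblings and their issue.
That amount (₹66,000) is divided into 2 shares of ₹33,000: Xiomara and Osric each take ₹33,000.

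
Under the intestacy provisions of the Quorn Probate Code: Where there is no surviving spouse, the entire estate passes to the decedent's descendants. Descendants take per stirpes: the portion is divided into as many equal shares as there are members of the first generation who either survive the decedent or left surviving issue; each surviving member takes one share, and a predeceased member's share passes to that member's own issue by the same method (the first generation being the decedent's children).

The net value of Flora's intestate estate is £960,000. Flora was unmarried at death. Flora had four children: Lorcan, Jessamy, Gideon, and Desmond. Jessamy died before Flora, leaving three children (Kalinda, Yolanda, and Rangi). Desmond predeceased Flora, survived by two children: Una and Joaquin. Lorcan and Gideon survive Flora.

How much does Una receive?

The entire £960,000 passes to the descendants.
That amount (£960,000) is divided into 4 shares of £240,000: Lorcan and Gideon each take £240,000; Jessamy's £240,000 share passes to Jessamy's issue; Desmond's £240,000 share passes to Desmond's issue.
Jessamy's share (£240,000) is divided into 3 shares of £80,000: Kalinda, Yolanda, and Rangi each take £80,000.
Desmond's share (£240,000) is divided into 2 shares of £120,000: Una and Joaquin each take £120,000.

Una receives £120,000.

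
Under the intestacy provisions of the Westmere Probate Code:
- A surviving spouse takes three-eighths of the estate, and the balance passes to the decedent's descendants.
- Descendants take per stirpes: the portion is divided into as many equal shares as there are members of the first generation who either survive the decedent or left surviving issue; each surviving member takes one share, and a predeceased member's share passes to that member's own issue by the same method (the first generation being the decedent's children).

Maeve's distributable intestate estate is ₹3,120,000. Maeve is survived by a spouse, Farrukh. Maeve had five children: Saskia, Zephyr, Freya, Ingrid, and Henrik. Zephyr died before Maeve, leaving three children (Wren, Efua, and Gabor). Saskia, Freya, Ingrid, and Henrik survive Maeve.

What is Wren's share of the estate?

Farrukh takes three-eighths of ₹3,120,000 = ₹1,170,000. The remaining ₹1,950,000 passes to the descendants.
The descendants' portion (₹1,950,000) is divided into 5 shares of ₹390,000: Saskia, Freya, Ingrid, and Henrik each take ₹390,000; Zephyr's ₹390,000 share passes to Zephyr's issue.
Zephyr's share (₹390,000) is divided into 3 shares of ₹130,000: Wren, Efua, and Gabor each take ₹130,000.

Wren receives ₹130,000.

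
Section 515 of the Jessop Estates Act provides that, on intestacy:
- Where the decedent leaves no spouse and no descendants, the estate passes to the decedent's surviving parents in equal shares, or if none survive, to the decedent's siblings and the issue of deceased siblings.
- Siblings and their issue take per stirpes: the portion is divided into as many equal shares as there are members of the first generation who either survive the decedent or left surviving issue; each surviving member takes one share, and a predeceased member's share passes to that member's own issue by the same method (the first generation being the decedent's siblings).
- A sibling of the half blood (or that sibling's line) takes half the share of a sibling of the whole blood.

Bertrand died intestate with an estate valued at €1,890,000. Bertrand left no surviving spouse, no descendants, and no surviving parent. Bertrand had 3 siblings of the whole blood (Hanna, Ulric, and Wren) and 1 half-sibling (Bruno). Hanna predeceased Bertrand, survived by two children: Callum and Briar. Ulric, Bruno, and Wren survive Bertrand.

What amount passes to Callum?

The entire €1,890,000 passes to the siblings and their issue.
Counting each half-blood sibling's line as half a unit, there are 7/2 units in €1,890,000, so one unit is €540,000. Whole-blood lines (Hanna, Ulric, and Wren) take €540,000 each; half-blood lines (Bruno) take €270,000 each.
Hanna's share (€540,000) is divided into 2 shares of €270,000: Callum and Briar each take €270,000.

Callum receives €270,000.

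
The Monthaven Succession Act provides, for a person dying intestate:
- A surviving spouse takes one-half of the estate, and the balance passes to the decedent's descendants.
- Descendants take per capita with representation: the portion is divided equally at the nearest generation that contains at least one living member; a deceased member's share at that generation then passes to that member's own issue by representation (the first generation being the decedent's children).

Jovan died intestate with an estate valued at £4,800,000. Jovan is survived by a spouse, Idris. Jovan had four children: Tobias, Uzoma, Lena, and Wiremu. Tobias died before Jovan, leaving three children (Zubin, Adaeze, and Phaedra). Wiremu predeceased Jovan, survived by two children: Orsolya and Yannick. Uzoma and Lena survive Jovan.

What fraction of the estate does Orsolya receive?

Orsolya receives 1/16 of the estate.

Idris takes one-half of £4,800,000 = £2,400,000. The remaining £2,400,000 passes to the descendants.
The descendants' portion (£2,400,000) is divided into 4 shares of £600,000: Uzoma and Lena each take £600,000; Tobias's £600,000 share passes to Tobias's issue; Wiremu's £600,000 share passes to Wiremu's issue.
Tobias's share (£600,000) is divided into 3 shares of £200,000: Zubin, Adaeze, and Phaedra each take £200,000.
Wiremu's share (£600,000) is divided into 2 shares of £300,000: Orsolya and Yannick each take £300,000.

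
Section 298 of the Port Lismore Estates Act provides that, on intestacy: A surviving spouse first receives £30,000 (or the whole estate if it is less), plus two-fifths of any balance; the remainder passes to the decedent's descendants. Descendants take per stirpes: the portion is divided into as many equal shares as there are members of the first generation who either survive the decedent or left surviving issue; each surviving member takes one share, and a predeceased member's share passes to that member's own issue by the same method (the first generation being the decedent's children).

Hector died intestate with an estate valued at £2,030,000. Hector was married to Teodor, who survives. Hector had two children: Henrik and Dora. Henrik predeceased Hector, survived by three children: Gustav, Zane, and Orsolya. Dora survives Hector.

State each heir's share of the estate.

Teodor: £830,000; Gustav: £200,000; Zane: £200,000; Orsolya: £200,000; Dora: £600,000

Teodor first takes £30,000, leaving a balance of £2,000,000. Teodor then takes two-fifths of the balance (£800,000), for a total of £830,000. The remaining £1,200,000 passes to the descendants.
The descendants' portion (£1,200,000) is divided into 2 shares of £600,000: Dora takes £600,000; Henrik's £600,000 share passes to Henrik's issue.
Henrik's share (£600,000) is divided into 3 shares of £200,000: Gustav, Zane, and Orsolya each take £200,000.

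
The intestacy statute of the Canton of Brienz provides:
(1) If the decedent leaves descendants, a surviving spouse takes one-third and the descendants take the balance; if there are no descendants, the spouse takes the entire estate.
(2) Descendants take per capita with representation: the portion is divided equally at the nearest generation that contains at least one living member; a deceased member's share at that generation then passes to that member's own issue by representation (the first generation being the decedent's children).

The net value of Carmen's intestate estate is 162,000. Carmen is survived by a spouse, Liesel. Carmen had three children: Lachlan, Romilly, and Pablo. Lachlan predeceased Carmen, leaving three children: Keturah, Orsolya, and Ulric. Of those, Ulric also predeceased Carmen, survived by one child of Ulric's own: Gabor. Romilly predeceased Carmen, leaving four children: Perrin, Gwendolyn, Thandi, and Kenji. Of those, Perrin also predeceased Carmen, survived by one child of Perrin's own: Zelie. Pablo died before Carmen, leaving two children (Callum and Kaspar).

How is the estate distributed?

Liesel: 54,000; Keturah: 12,000; Orsolya: 12,000; Gabor: 12,000; Zelie: 12,000; Gwendolyn: 12,000; Thandi: 12,000; Kenji: 12,000; Callum: 12,000; Kaspar: 12,000

Liesel takes one-third of 162,000 = 54,000. The remaining 108,000 passes to the descendants.
No child survives, so the initial division is made at the grandchildren's generation.
The descendants' portion (108,000) is divided into 9 shares of 12,000: Keturah, Orsolya, Gwendolyn, Thandi, Kenji, Callum, and Kaspar each take 12,000; Ulric's 12,000 share passes to Ulric's issue; Perrin's 12,000 share passes to Perrin's issue.
Ulric's share (12,000) passes entirely to Gabor.
Perrin's share (12,000) passes entirely to Zelie.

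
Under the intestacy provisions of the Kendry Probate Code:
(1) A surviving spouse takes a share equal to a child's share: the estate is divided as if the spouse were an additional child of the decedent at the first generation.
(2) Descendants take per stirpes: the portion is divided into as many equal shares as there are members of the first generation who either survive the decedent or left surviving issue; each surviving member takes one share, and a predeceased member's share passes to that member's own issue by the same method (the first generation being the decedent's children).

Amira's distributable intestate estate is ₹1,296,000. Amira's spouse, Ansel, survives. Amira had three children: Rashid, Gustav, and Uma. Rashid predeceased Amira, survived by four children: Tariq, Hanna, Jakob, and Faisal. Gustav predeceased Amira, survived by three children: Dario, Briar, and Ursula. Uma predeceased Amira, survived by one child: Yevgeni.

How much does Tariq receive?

Tariq receives ₹81,000.

The spouse counts as an additional share at the children's level, so there are 4 primary shares of ₹324,000. Ansel takes one such share (₹324,000).
The children's combined portion (₹972,000) is divided into 3 shares of ₹324,000: Rashid's ₹324,000 share passes to Rashid's issue; Gustav's ₹324,000 share passes to Gustav's issue; Uma's ₹324,000 share passes to Uma's issue.
Rashid's share (₹324,000) is divided into 4 shares of ₹81,000: Tariq, Hanna, Jakob, and Faisal each take ₹81,000.
Gustav's share (₹324,000) is divided into 3 shares of ₹108,000: Dario, Briar, and Ursula each take ₹108,000.
Uma's share (₹324,000) passes entirely to Yevgeni.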